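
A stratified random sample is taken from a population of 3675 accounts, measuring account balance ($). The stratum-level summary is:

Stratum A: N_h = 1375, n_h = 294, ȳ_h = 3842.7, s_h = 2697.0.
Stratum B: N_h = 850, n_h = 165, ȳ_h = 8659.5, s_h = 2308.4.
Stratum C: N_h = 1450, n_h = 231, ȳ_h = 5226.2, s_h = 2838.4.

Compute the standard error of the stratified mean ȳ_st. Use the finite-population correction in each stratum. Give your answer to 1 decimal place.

V̂(ȳ_st) = Σ W_h² (1 − n_h/N_h) s_h²/n_h, with W_h = N_h/N and N = 3675:
  stratum A: (1375/3675)²·(1 − 294/1375)·2697.0²/294 = 2722.88
  stratum B: (850/3675)²·(1 − 165/850)·2308.4²/165 = 1392.3
  stratum C: (1450/3675)²·(1 − 231/1450)·2838.4²/231 = 4564.49
V̂(ȳ_st) = 8679.67
SE(ȳ_st) = √8679.67 = 93.1647

SE(ȳ_st) ≈ 93.2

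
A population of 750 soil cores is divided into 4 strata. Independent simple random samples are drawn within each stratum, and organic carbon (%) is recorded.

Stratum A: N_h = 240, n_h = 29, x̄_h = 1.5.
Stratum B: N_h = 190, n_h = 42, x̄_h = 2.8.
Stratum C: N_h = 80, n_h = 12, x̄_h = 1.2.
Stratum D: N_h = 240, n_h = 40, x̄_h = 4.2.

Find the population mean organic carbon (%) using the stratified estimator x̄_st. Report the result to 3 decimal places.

x̄_st ≈ 2.661

N = Σ N_h = 750. Stratum weights W_h = N_h/N.
x̄_st = (240·1.5 + 190·2.8 + 80·1.2 + 240·4.2) / 750 = 2.66133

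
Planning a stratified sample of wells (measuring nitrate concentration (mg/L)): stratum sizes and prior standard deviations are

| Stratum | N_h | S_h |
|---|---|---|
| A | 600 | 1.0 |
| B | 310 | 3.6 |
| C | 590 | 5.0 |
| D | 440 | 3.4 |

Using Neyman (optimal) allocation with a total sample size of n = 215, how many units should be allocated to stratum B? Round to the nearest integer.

39

Neyman allocation: n_h = n · N_h S_h / Σ N_i S_i, with n = 215.
  stratum A: N_h·S_h = 600·1.0 = 600.00
  stratum B: N_h·S_h = 310·3.6 = 1116.00
  stratum C: N_h·S_h = 590·5.0 = 2950.00
  stratum D: N_h·S_h = 440·3.4 = 1496.00
Σ N_h S_h = 6162.00
n for stratum B = 215·1116.00/6162.00 = 38.939 → 39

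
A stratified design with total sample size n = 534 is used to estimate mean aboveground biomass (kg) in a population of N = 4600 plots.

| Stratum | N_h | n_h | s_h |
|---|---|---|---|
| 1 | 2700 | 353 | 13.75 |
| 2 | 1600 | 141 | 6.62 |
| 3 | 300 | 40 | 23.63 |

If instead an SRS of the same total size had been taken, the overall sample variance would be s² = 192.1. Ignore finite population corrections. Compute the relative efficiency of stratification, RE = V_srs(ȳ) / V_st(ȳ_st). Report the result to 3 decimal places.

RE ≈ 1.278

V̂(ȳ_st) = Σ W_h² s_h²/n_h, with W_h = N_h/N and N = 4600:
  stratum 1: (2700/4600)²·13.75²/353 = 0.18452
  stratum 2: (1600/4600)²·6.62²/141 = 0.0376029
  stratum 3: (300/4600)²·23.63²/40 = 0.0593737
V_st = 0.281496
V_srs = s²/n = 192.1/534 = 0.359738
Relative efficiency = V_srs / V_st = 0.359738/0.281496 = 1.2779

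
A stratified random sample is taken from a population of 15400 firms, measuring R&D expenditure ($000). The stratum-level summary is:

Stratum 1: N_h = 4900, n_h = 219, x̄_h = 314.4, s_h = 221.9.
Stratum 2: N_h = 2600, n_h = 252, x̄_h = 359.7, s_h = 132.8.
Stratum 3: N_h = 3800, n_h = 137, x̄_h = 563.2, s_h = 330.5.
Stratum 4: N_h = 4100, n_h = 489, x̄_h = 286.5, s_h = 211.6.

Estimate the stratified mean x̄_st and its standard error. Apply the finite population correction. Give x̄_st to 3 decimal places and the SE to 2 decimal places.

x̄_st = Σ W_h x̄_h = (4900·314.4 + 2600·359.7 + 3800·563.2 + 4100·286.5)/15400 = 376.01234
V̂(x̄_st) = Σ W_h² (1 − n_h/N_h) s_h²/n_h, with W_h = N_h/N and N = 15400:
  stratum 1: (4900/15400)²·(1 − 219/4900)·221.9²/219 = 21.7452
  stratum 2: (2600/15400)²·(1 − 252/2600)·132.8²/252 = 1.80146
  stratum 3: (3800/15400)²·(1 − 137/3800)·330.5²/137 = 46.7952
  stratum 4: (4100/15400)²·(1 − 489/4100)·211.6²/489 = 5.716
V̂(x̄_st) = 76.0579
SE(x̄_st) = √76.0579 = 8.72112

x̄_st ≈ 376.012, SE ≈ 8.72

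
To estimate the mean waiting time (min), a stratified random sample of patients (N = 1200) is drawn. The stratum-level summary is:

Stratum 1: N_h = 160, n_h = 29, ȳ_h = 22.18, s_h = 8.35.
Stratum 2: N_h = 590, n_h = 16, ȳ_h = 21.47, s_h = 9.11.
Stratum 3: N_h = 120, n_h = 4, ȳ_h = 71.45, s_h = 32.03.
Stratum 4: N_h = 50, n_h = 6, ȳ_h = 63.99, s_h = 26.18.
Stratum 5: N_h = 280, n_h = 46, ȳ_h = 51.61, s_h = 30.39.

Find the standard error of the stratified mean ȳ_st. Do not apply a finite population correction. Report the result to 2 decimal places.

SE(ȳ_st) ≈ 2.27

V̂(ȳ_st) = Σ W_h² s_h²/n_h, with W_h = N_h/N and N = 1200:
  stratum 1: (160/1200)²·8.35²/29 = 0.0427418
  stratum 2: (590/1200)²·9.11²/16 = 1.25389
  stratum 3: (120/1200)²·32.03²/4 = 2.5648
  stratum 4: (50/1200)²·26.18²/6 = 0.19832
  stratum 5: (280/1200)²·30.39²/46 = 1.09309
V̂(ȳ_st) = 5.15284
SE(ȳ_st) = √5.15284 = 2.26999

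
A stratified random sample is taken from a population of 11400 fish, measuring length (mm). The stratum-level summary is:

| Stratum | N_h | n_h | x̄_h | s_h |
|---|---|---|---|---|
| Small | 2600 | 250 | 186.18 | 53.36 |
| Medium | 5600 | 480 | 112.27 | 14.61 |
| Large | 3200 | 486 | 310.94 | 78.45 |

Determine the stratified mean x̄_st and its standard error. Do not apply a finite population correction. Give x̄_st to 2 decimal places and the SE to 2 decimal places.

x̄_st = Σ W_h x̄_h = (2600·186.18 + 5600·112.27 + 3200·310.94)/11400 = 184.89368
V̂(x̄_st) = Σ W_h² s_h²/n_h, with W_h = N_h/N and N = 11400:
  stratum Small: (2600/11400)²·53.36²/250 = 0.592419
  stratum Medium: (5600/11400)²·14.61²/480 = 0.107306
  stratum Large: (3200/11400)²·78.45²/486 = 0.997792
V̂(x̄_st) = 1.69752
SE(x̄_st) = √1.69752 = 1.30289

x̄_st ≈ 184.89, SE ≈ 1.30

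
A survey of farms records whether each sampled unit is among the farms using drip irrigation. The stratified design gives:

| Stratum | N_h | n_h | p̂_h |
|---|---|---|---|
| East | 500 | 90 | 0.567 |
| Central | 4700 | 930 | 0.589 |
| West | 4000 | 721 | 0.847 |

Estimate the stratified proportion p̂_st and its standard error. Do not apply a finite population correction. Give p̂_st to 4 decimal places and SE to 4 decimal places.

N = 9200; stratum weights W_h = N_h/N.
p̂_st = Σ W_h p̂_h = (500·0.567 + 4700·0.589 + 4000·0.847)/9200 = 0.69998
V̂(p̂_st) = Σ W_h² p̂_h(1−p̂_h)/(n_h−1):
  stratum East: (500/9200)²·0.567·0.433/89 = 8.14789e-06
  stratum Central: (4700/9200)²·0.589·0.411/929 = 6.80082e-05
  stratum West: (4000/9200)²·0.847·0.153/720 = 3.40241e-05
V̂(p̂_st) = 0.00011018; SE = √V̂ = 0.0104967

p̂_st ≈ 0.7000, SE ≈ 0.0105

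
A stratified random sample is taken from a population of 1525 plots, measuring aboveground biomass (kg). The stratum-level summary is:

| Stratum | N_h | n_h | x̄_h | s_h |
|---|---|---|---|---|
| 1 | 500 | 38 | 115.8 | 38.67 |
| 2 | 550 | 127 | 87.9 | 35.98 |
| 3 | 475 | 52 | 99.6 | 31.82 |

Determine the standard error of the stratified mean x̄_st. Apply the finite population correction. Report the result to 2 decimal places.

SE(x̄_st) ≈ 2.57

V̂(x̄_st) = Σ W_h² (1 − n_h/N_h) s_h²/n_h, with W_h = N_h/N and N = 1525:
  stratum 1: (500/1525)²·(1 − 38/500)·38.67²/38 = 3.90874
  stratum 2: (550/1525)²·(1 − 127/550)·35.98²/127 = 1.01972
  stratum 3: (475/1525)²·(1 − 52/475)·31.82²/52 = 1.68225
V̂(x̄_st) = 6.61072
SE(x̄_st) = √6.61072 = 2.57113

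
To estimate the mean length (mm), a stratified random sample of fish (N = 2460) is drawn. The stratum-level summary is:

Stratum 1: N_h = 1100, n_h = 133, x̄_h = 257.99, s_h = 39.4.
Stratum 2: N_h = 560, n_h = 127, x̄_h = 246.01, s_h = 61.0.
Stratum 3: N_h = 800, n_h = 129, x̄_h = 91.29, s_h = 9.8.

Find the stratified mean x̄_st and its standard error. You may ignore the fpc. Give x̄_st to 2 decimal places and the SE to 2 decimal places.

x̄_st = Σ W_h x̄_h = (1100·257.99 + 560·246.01 + 800·91.29)/2460 = 201.05146
V̂(x̄_st) = Σ W_h² s_h²/n_h, with W_h = N_h/N and N = 2460:
  stratum 1: (1100/2460)²·39.4²/133 = 2.33376
  stratum 2: (560/2460)²·61.0²/127 = 1.51831
  stratum 3: (800/2460)²·9.8²/129 = 0.0787358
V̂(x̄_st) = 3.93081
SE(x̄_st) = √3.93081 = 1.98263

x̄_st ≈ 201.05, SE ≈ 1.98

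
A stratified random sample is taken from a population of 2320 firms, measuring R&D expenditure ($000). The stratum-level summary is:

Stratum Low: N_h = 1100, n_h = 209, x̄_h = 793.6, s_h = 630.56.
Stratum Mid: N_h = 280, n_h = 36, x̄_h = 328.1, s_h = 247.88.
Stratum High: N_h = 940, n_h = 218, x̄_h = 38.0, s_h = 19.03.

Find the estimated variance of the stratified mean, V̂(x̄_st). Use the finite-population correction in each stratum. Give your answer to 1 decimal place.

V̂(x̄_st) = Σ W_h² (1 − n_h/N_h) s_h²/n_h, with W_h = N_h/N and N = 2320:
  stratum Low: (1100/2320)²·(1 − 209/1100)·630.56²/209 = 346.418
  stratum Mid: (280/2320)²·(1 − 36/280)·247.88²/36 = 21.6647
  stratum High: (940/2320)²·(1 − 218/940)·19.03²/218 = 0.209464
V̂(x̄_st) = 368.293

V̂(x̄_st) ≈ 368.3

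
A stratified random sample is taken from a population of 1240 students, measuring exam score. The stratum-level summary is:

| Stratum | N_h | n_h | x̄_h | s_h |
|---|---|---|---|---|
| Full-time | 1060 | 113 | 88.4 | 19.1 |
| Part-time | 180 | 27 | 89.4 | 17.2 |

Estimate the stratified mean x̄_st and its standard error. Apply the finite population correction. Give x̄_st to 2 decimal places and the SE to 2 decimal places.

x̄_st = Σ W_h x̄_h = (1060·88.4 + 180·89.4)/1240 = 88.54516
V̂(x̄_st) = Σ W_h² (1 − n_h/N_h) s_h²/n_h, with W_h = N_h/N and N = 1240:
  stratum Full-time: (1060/1240)²·(1 − 113/1060)·19.1²/113 = 2.10766
  stratum Part-time: (180/1240)²·(1 − 27/180)·17.2²/27 = 0.196252
V̂(x̄_st) = 2.30391
SE(x̄_st) = √2.30391 = 1.51786

x̄_st ≈ 88.55, SE ≈ 1.52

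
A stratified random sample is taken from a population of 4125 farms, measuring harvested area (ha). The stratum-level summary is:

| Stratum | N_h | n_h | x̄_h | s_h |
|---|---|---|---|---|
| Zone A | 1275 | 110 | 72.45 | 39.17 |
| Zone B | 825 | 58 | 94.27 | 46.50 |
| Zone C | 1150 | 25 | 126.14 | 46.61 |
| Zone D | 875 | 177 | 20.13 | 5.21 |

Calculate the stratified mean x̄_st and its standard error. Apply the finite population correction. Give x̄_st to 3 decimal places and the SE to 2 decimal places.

x̄_st ≈ 80.684, SE ≈ 3.04

x̄_st = Σ W_h x̄_h = (1275·72.45 + 825·94.27 + 1150·126.14 + 875·20.13)/4125 = 80.68394
V̂(x̄_st) = Σ W_h² (1 − n_h/N_h) s_h²/n_h, with W_h = N_h/N and N = 4125:
  stratum Zone A: (1275/4125)²·(1 − 110/1275)·39.17²/110 = 1.21759
  stratum Zone B: (825/4125)²·(1 − 58/825)·46.50²/58 = 1.38637
  stratum Zone C: (1150/4125)²·(1 − 25/1150)·46.61²/25 = 6.60725
  stratum Zone D: (875/4125)²·(1 − 177/875)·5.21²/177 = 0.0055045
V̂(x̄_st) = 9.21672
SE(x̄_st) = √9.21672 = 3.0359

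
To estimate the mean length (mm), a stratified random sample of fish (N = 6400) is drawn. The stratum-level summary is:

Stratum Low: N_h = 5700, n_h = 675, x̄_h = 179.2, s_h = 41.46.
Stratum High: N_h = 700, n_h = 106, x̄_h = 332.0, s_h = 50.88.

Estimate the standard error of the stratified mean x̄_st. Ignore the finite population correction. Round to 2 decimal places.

SE(x̄_st) ≈ 1.52

V̂(x̄_st) = Σ W_h² s_h²/n_h, with W_h = N_h/N and N = 6400:
  stratum Low: (5700/6400)²·41.46²/675 = 2.01997
  stratum High: (700/6400)²·50.88²/106 = 0.292162
V̂(x̄_st) = 2.31213
SE(x̄_st) = √2.31213 = 1.52057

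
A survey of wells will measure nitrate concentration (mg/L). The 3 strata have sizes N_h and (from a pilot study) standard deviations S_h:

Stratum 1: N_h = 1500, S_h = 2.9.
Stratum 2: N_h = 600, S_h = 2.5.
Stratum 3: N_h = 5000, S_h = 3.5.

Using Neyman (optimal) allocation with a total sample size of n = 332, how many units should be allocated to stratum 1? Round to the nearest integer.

Neyman allocation: n_h = n · N_h S_h / Σ N_i S_i, with n = 332.
  stratum 1: N_h·S_h = 1500·2.9 = 4350.00
  stratum 2: N_h·S_h = 600·2.5 = 1500.00
  stratum 3: N_h·S_h = 5000·3.5 = 17500.00
Σ N_h S_h = 23350.00
n for stratum 1 = 332·4350.00/23350.00 = 61.850 → 62

62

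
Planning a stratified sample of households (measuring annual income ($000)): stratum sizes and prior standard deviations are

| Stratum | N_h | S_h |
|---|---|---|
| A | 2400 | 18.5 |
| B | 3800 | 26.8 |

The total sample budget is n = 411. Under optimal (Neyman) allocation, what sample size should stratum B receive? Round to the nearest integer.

286

Neyman allocation: n_h = n · N_h S_h / Σ N_i S_i, with n = 411.
  stratum A: N_h·S_h = 2400·18.5 = 44400.00
  stratum B: N_h·S_h = 3800·26.8 = 101840.00
Σ N_h S_h = 146240.00
n for stratum B = 411·101840.00/146240.00 = 286.216 → 286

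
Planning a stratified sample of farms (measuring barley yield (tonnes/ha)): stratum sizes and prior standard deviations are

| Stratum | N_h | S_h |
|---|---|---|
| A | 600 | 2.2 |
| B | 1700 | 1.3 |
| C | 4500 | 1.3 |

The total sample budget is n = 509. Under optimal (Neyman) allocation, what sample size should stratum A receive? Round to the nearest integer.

72

Neyman allocation: n_h = n · N_h S_h / Σ N_i S_i, with n = 509.
  stratum A: N_h·S_h = 600·2.2 = 1320.00
  stratum B: N_h·S_h = 1700·1.3 = 2210.00
  stratum C: N_h·S_h = 4500·1.3 = 5850.00
Σ N_h S_h = 9380.00
n for stratum A = 509·1320.00/9380.00 = 71.629 → 72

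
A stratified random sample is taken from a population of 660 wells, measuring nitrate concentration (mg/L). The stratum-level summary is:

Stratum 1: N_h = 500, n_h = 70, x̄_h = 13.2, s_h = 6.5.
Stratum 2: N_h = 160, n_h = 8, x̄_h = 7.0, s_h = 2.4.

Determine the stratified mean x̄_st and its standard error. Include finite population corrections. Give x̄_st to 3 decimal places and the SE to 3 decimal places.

x̄_st = Σ W_h x̄_h = (500·13.2 + 160·7.0)/660 = 11.69697
V̂(x̄_st) = Σ W_h² (1 − n_h/N_h) s_h²/n_h, with W_h = N_h/N and N = 660:
  stratum 1: (500/660)²·(1 − 70/500)·6.5²/70 = 0.297906
  stratum 2: (160/660)²·(1 − 8/160)·2.4²/8 = 0.0401983
V̂(x̄_st) = 0.338104
SE(x̄_st) = √0.338104 = 0.581467

x̄_st ≈ 11.697, SE ≈ 0.581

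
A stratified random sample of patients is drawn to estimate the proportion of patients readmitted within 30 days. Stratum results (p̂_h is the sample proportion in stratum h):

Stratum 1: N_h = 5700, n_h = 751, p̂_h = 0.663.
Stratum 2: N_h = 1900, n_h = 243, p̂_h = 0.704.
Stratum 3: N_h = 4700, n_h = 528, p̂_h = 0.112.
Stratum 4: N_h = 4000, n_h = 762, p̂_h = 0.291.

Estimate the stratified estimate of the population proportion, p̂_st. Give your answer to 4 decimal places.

p̂_st ≈ 0.4176

N = 16300; stratum weights W_h = N_h/N.
p̂_st = Σ W_h p̂_h = (5700·0.663 + 1900·0.704 + 4700·0.112 + 4000·0.291)/16300 = 0.41761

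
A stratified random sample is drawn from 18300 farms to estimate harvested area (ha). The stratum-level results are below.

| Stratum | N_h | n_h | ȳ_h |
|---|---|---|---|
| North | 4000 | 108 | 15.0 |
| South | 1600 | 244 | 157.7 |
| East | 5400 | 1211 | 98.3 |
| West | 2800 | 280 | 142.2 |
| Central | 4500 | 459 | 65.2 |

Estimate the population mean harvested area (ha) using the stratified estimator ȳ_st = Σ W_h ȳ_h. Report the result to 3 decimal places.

N = Σ N_h = 18300. Stratum weights W_h = N_h/N.
ȳ_st = (4000·15.0 + 1600·157.7 + 5400·98.3 + 2800·142.2 + 4500·65.2) / 18300 = 83.86339

ȳ_st ≈ 83.863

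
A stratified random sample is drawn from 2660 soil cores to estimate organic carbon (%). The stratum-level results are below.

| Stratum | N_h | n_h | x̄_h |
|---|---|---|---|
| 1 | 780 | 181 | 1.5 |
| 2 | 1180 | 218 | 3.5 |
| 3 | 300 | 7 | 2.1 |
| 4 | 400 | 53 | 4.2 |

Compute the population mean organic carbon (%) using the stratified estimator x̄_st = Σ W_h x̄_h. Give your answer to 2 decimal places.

N = Σ N_h = 2660. Stratum weights W_h = N_h/N.
x̄_st = (780·1.5 + 1180·3.5 + 300·2.1 + 400·4.2) / 2660 = 2.8609

x̄_st ≈ 2.86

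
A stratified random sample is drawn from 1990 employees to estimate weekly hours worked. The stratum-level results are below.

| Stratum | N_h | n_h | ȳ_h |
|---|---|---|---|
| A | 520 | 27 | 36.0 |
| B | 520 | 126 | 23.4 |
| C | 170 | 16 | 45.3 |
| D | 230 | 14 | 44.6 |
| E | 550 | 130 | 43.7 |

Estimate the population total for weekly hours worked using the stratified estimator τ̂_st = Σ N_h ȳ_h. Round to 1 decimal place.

τ̂_st ≈ 72882.0

τ̂_st = Σ N_h ȳ_h = 520·36.0 + 520·23.4 + 170·45.3 + 230·44.6 + 550·43.7 = 72882.0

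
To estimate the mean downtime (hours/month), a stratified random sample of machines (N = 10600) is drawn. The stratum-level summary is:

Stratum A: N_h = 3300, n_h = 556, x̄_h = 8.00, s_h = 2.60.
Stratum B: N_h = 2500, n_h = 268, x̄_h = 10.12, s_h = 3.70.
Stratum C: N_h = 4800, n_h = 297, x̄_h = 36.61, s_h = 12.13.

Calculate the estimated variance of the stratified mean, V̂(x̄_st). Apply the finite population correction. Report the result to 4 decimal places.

V̂(x̄_st) = Σ W_h² (1 − n_h/N_h) s_h²/n_h, with W_h = N_h/N and N = 10600:
  stratum A: (3300/10600)²·(1 − 556/3300)·2.60²/556 = 0.000979847
  stratum B: (2500/10600)²·(1 − 268/2500)·3.70²/268 = 0.00253683
  stratum C: (4800/10600)²·(1 − 297/4800)·12.13²/297 = 0.0953008
V̂(x̄_st) = 0.0988175

V̂(x̄_st) ≈ 0.0988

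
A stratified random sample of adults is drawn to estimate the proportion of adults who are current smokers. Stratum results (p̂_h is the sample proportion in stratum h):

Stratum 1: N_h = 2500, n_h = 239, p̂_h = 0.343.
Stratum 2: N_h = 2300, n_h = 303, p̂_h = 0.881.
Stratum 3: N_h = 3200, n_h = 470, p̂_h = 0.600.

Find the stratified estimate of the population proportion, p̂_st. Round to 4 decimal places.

N = 8000; stratum weights W_h = N_h/N.
p̂_st = Σ W_h p̂_h = (2500·0.343 + 2300·0.881 + 3200·0.600)/8000 = 0.60047

p̂_st ≈ 0.6005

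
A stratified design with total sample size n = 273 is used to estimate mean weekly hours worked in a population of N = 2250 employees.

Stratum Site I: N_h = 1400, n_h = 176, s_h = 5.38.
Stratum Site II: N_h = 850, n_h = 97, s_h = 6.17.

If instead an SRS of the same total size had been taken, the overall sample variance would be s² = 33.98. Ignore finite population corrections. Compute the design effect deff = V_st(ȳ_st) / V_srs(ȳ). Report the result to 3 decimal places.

deff ≈ 0.962

V̂(ȳ_st) = Σ W_h² s_h²/n_h, with W_h = N_h/N and N = 2250:
  stratum Site I: (1400/2250)²·5.38²/176 = 0.0636712
  stratum Site II: (850/2250)²·6.17²/97 = 0.0560108
V_st = 0.119682
V_srs = s²/n = 33.98/273 = 0.124469
deff = V_st / V_srs = 0.119682/0.124469 = 0.9615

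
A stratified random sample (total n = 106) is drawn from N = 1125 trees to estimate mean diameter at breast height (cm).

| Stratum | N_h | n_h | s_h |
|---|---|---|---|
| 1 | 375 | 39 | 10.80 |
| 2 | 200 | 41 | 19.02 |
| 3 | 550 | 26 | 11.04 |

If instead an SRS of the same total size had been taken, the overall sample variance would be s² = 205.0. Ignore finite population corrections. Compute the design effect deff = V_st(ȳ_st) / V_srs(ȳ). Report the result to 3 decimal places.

V̂(ȳ_st) = Σ W_h² s_h²/n_h, with W_h = N_h/N and N = 1125:
  stratum 1: (375/1125)²·10.80²/39 = 0.332308
  stratum 2: (200/1125)²·19.02²/41 = 0.278864
  stratum 3: (550/1125)²·11.04²/26 = 1.12043
V_st = 1.7316
V_srs = s²/n = 205.0/106 = 1.93396
deff = V_st / V_srs = 1.7316/1.93396 = 0.8954

deff ≈ 0.895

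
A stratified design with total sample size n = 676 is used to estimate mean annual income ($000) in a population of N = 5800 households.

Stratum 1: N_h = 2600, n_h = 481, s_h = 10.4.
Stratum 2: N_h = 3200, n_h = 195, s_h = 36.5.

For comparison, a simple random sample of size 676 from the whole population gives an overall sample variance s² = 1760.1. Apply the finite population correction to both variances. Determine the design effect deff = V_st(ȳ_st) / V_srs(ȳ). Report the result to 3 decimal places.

V̂(ȳ_st) = Σ W_h² (1 − n_h/N_h) s_h²/n_h, with W_h = N_h/N and N = 5800:
  stratum 1: (2600/5800)²·(1 − 481/2600)·10.4²/481 = 0.0368273
  stratum 2: (3200/5800)²·(1 − 195/3200)·36.5²/195 = 1.95294
V_st = 1.98977
V_srs = (1 − 676/5800)·1760.1/676 = 2.30023
deff = V_st / V_srs = 1.98977/2.30023 = 0.8650

deff ≈ 0.865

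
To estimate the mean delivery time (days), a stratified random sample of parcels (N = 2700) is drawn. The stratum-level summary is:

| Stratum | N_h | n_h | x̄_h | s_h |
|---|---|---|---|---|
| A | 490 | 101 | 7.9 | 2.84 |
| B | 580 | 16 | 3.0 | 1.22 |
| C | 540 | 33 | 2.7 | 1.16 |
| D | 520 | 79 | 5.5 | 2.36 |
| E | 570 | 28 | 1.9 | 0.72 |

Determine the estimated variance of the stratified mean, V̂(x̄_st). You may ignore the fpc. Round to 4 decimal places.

V̂(x̄_st) = Σ W_h² s_h²/n_h, with W_h = N_h/N and N = 2700:
  stratum A: (490/2700)²·2.84²/101 = 0.00263015
  stratum B: (580/2700)²·1.22²/16 = 0.00429268
  stratum C: (540/2700)²·1.16²/33 = 0.00163103
  stratum D: (520/2700)²·2.36²/79 = 0.00261503
  stratum E: (570/2700)²·0.72²/28 = 0.000825143
V̂(x̄_st) = 0.011994

V̂(x̄_st) ≈ 0.0120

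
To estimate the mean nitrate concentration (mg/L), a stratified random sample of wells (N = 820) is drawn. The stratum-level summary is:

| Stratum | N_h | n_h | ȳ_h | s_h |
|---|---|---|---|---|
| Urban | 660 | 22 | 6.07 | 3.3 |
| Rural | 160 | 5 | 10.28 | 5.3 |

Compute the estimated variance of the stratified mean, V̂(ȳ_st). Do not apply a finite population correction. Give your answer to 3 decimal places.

V̂(ȳ_st) ≈ 0.535

V̂(ȳ_st) = Σ W_h² s_h²/n_h, with W_h = N_h/N and N = 820:
  stratum Urban: (660/820)²·3.3²/22 = 0.320675
  stratum Rural: (160/820)²·5.3²/5 = 0.213892
V̂(ȳ_st) = 0.534567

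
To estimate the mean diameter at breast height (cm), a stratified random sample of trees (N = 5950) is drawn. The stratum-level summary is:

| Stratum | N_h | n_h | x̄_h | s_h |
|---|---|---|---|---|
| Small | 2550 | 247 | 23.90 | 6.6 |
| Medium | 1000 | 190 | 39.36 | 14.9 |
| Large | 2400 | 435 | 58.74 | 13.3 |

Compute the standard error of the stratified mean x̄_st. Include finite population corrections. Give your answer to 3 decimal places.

V̂(x̄_st) = Σ W_h² (1 − n_h/N_h) s_h²/n_h, with W_h = N_h/N and N = 5950:
  stratum Small: (2550/5950)²·(1 − 247/2550)·6.6²/247 = 0.0292544
  stratum Medium: (1000/5950)²·(1 − 190/1000)·14.9²/190 = 0.0267344
  stratum Large: (2400/5950)²·(1 − 435/2400)·13.3²/435 = 0.0541694
V̂(x̄_st) = 0.110158
SE(x̄_st) = √0.110158 = 0.331901

SE(x̄_st) ≈ 0.332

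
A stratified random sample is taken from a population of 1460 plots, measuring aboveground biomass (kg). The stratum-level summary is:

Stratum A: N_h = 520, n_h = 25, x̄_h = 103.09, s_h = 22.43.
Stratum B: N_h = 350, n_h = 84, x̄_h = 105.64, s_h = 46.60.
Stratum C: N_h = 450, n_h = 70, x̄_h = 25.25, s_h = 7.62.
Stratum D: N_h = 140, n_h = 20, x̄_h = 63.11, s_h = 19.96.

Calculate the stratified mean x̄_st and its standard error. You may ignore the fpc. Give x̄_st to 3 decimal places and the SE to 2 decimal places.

x̄_st = Σ W_h x̄_h = (520·103.09 + 350·105.64 + 450·25.25 + 140·63.11)/1460 = 75.87582
V̂(x̄_st) = Σ W_h² s_h²/n_h, with W_h = N_h/N and N = 1460:
  stratum A: (520/1460)²·22.43²/25 = 2.55282
  stratum B: (350/1460)²·46.60²/84 = 1.48567
  stratum C: (450/1460)²·7.62²/70 = 0.0788009
  stratum D: (140/1460)²·19.96²/20 = 0.183165
V̂(x̄_st) = 4.30045
SE(x̄_st) = √4.30045 = 2.07375

x̄_st ≈ 75.876, SE ≈ 2.07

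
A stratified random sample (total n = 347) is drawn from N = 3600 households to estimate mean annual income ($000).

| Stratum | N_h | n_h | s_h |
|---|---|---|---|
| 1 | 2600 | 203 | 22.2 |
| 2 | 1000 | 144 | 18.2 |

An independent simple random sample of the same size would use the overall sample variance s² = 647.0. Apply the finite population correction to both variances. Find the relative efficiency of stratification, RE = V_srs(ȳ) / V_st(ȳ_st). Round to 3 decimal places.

RE ≈ 1.277

V̂(ȳ_st) = Σ W_h² (1 − n_h/N_h) s_h²/n_h, with W_h = N_h/N and N = 3600:
  stratum 1: (2600/3600)²·(1 − 203/2600)·22.2²/203 = 1.16747
  stratum 2: (1000/3600)²·(1 − 144/1000)·18.2²/144 = 0.151932
V_st = 1.3194
V_srs = (1 − 347/3600)·647.0/347 = 1.68483
Relative efficiency = V_srs / V_st = 1.68483/1.3194 = 1.2770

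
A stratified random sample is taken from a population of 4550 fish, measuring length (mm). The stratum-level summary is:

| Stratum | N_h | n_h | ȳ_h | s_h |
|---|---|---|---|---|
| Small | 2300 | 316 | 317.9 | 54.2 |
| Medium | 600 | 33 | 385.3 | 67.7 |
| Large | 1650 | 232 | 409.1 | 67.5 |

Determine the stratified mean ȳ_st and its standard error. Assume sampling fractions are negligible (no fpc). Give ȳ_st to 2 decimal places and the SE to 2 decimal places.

ȳ_st ≈ 359.86, SE ≈ 2.72

ȳ_st = Σ W_h ȳ_h = (2300·317.9 + 600·385.3 + 1650·409.1)/4550 = 359.86044
V̂(ȳ_st) = Σ W_h² s_h²/n_h, with W_h = N_h/N and N = 4550:
  stratum Small: (2300/4550)²·54.2²/316 = 2.37544
  stratum Medium: (600/4550)²·67.7²/33 = 2.41514
  stratum Large: (1650/4550)²·67.5²/232 = 2.58264
V̂(ȳ_st) = 7.37323
SE(ȳ_st) = √7.37323 = 2.71537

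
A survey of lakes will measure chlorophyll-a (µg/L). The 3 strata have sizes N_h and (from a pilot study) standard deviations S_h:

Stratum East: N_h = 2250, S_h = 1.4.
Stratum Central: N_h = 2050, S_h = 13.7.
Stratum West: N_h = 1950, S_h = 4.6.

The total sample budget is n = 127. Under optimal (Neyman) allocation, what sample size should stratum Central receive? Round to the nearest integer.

Neyman allocation: n_h = n · N_h S_h / Σ N_i S_i, with n = 127.
  stratum East: N_h·S_h = 2250·1.4 = 3150.00
  stratum Central: N_h·S_h = 2050·13.7 = 28085.00
  stratum West: N_h·S_h = 1950·4.6 = 8970.00
Σ N_h S_h = 40205.00
n for stratum Central = 127·28085.00/40205.00 = 88.715 → 89

89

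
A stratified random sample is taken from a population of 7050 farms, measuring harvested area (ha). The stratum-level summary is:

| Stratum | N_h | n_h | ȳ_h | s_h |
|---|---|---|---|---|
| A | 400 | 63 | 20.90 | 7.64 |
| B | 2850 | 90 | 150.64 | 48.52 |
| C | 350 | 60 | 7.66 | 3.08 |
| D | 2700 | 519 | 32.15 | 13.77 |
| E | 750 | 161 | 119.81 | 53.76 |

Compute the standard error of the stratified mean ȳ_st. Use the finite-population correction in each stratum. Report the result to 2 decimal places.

V̂(ȳ_st) = Σ W_h² (1 − n_h/N_h) s_h²/n_h, with W_h = N_h/N and N = 7050:
  stratum A: (400/7050)²·(1 − 63/400)·7.64²/63 = 0.0025128
  stratum B: (2850/7050)²·(1 − 90/2850)·48.52²/90 = 4.13976
  stratum C: (350/7050)²·(1 − 60/350)·3.08²/60 = 0.000322878
  stratum D: (2700/7050)²·(1 − 519/2700)·13.77²/519 = 0.0432854
  stratum E: (750/7050)²·(1 − 161/750)·53.76²/161 = 0.159548
V̂(ȳ_st) = 4.34543
SE(ȳ_st) = √4.34543 = 2.08457

SE(ȳ_st) ≈ 2.08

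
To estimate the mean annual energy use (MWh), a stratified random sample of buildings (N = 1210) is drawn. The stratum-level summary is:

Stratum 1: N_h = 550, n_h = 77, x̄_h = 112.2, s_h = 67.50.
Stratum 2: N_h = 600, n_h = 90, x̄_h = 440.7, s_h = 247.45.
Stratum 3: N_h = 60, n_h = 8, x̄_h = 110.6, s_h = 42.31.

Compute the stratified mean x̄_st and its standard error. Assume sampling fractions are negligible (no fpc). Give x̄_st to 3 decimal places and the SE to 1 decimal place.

x̄_st ≈ 275.013, SE ≈ 13.4

x̄_st = Σ W_h x̄_h = (550·112.2 + 600·440.7 + 60·110.6)/1210 = 275.01322
V̂(x̄_st) = Σ W_h² s_h²/n_h, with W_h = N_h/N and N = 1210:
  stratum 1: (550/1210)²·67.50²/77 = 12.2256
  stratum 2: (600/1210)²·247.45²/90 = 167.288
  stratum 3: (60/1210)²·42.31²/8 = 0.550209
V̂(x̄_st) = 180.064
SE(x̄_st) = √180.064 = 13.4188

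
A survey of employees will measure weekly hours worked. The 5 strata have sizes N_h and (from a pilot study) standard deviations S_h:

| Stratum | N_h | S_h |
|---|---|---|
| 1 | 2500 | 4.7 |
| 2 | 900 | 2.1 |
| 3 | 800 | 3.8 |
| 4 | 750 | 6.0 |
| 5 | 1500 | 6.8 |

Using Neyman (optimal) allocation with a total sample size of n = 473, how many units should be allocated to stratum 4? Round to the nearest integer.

Neyman allocation: n_h = n · N_h S_h / Σ N_i S_i, with n = 473.
  stratum 1: N_h·S_h = 2500·4.7 = 11750.00
  stratum 2: N_h·S_h = 900·2.1 = 1890.00
  stratum 3: N_h·S_h = 800·3.8 = 3040.00
  stratum 4: N_h·S_h = 750·6.0 = 4500.00
  stratum 5: N_h·S_h = 1500·6.8 = 10200.00
Σ N_h S_h = 31380.00
n for stratum 4 = 473·4500.00/31380.00 = 67.830 → 68

68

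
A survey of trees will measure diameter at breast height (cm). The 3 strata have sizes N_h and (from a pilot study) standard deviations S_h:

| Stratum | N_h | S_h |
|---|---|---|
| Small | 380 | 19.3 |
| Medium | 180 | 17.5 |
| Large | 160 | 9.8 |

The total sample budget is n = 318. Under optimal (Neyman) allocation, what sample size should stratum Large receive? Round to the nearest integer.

Neyman allocation: n_h = n · N_h S_h / Σ N_i S_i, with n = 318.
  stratum Small: N_h·S_h = 380·19.3 = 7334.00
  stratum Medium: N_h·S_h = 180·17.5 = 3150.00
  stratum Large: N_h·S_h = 160·9.8 = 1568.00
Σ N_h S_h = 12052.00
n for stratum Large = 318·1568.00/12052.00 = 41.373 → 41

41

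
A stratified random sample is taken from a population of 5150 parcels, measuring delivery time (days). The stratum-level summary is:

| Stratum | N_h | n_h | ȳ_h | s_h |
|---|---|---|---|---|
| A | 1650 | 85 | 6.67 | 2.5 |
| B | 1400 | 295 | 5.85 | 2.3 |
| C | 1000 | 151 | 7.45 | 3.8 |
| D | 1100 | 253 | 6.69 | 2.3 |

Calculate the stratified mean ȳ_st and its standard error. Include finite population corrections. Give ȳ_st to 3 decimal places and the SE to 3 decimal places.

ȳ_st ≈ 6.603, SE ≈ 0.110

ȳ_st = Σ W_h ȳ_h = (1650·6.67 + 1400·5.85 + 1000·7.45 + 1100·6.69)/5150 = 6.60282
V̂(ȳ_st) = Σ W_h² (1 − n_h/N_h) s_h²/n_h, with W_h = N_h/N and N = 5150:
  stratum A: (1650/5150)²·(1 − 85/1650)·2.5²/85 = 0.00715888
  stratum B: (1400/5150)²·(1 − 295/1400)·2.3²/295 = 0.00104595
  stratum C: (1000/5150)²·(1 − 151/1000)·3.8²/151 = 0.00306114
  stratum D: (1100/5150)²·(1 − 253/1100)·2.3²/253 = 0.000734508
V̂(ȳ_st) = 0.0120005
SE(ȳ_st) = √0.0120005 = 0.109547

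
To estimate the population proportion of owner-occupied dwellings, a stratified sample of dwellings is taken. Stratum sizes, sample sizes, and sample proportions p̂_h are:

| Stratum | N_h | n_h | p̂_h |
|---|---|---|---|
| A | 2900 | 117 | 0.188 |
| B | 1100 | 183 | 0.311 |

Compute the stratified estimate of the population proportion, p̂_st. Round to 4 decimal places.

N = 4000; stratum weights W_h = N_h/N.
p̂_st = Σ W_h p̂_h = (2900·0.188 + 1100·0.311)/4000 = 0.22183

p̂_st ≈ 0.2218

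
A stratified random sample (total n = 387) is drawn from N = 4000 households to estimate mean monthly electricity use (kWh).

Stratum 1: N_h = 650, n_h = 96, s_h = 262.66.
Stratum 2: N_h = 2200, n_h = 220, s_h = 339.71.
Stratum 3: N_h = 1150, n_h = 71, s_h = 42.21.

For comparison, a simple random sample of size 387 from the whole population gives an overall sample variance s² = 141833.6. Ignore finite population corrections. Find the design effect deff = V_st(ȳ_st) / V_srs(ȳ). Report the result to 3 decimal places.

V̂(ȳ_st) = Σ W_h² s_h²/n_h, with W_h = N_h/N and N = 4000:
  stratum 1: (650/4000)²·262.66²/96 = 18.9768
  stratum 2: (2200/4000)²·339.71²/220 = 158.679
  stratum 3: (1150/4000)²·42.21²/71 = 2.07419
V_st = 179.73
V_srs = s²/n = 141833.6/387 = 366.495
deff = V_st / V_srs = 179.73/366.495 = 0.4904

deff ≈ 0.490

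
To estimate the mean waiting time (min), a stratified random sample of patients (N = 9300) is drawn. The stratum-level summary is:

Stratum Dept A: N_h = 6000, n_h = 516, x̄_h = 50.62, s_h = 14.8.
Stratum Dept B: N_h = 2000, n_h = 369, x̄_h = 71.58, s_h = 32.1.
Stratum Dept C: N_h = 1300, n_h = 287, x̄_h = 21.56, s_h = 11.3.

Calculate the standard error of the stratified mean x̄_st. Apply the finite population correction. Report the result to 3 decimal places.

V̂(x̄_st) = Σ W_h² (1 − n_h/N_h) s_h²/n_h, with W_h = N_h/N and N = 9300:
  stratum Dept A: (6000/9300)²·(1 − 516/6000)·14.8²/516 = 0.161494
  stratum Dept B: (2000/9300)²·(1 − 369/2000)·32.1²/369 = 0.105318
  stratum Dept C: (1300/9300)²·(1 − 287/1300)·11.3²/287 = 0.00677426
V̂(x̄_st) = 0.273586
SE(x̄_st) = √0.273586 = 0.523055

SE(x̄_st) ≈ 0.523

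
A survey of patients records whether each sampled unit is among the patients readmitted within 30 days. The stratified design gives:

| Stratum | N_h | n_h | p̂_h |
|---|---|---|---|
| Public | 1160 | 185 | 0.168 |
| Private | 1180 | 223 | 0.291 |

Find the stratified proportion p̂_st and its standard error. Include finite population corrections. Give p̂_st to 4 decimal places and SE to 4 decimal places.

N = 2340; stratum weights W_h = N_h/N.
p̂_st = Σ W_h p̂_h = (1160·0.168 + 1180·0.291)/2340 = 0.23003
V̂(p̂_st) = Σ W_h² (1 − n_h/N_h) p̂_h(1−p̂_h)/(n_h−1):
  stratum Public: (1160/2340)²·(1 − 185/1160)·0.168·0.832/184 = 0.000156908
  stratum Private: (1180/2340)²·(1 − 223/1180)·0.291·0.709/222 = 0.000191668
V̂(p̂_st) = 0.000348576; SE = √V̂ = 0.0186702

p̂_st ≈ 0.2300, SE ≈ 0.0187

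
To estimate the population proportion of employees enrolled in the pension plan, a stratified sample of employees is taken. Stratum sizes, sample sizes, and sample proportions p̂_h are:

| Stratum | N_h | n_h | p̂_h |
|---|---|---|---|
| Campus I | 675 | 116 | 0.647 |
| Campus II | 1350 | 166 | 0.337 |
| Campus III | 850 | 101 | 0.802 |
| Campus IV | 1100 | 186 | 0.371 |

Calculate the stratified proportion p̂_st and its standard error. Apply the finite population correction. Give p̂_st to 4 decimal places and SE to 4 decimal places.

N = 3975; stratum weights W_h = N_h/N.
p̂_st = Σ W_h p̂_h = (675·0.647 + 1350·0.337 + 850·0.802 + 1100·0.371)/3975 = 0.49848
V̂(p̂_st) = Σ W_h² (1 − n_h/N_h) p̂_h(1−p̂_h)/(n_h−1):
  stratum Campus I: (675/3975)²·(1 − 116/675)·0.647·0.353/115 = 4.74267e-05
  stratum Campus II: (1350/3975)²·(1 − 166/1350)·0.337·0.663/165 = 0.000136984
  stratum Campus III: (850/3975)²·(1 − 101/850)·0.802·0.198/100 = 6.39832e-05
  stratum Campus IV: (1100/3975)²·(1 − 186/1100)·0.371·0.629/185 = 8.02634e-05
V̂(p̂_st) = 0.000328658; SE = √V̂ = 0.0181289

p̂_st ≈ 0.4985, SE ≈ 0.0181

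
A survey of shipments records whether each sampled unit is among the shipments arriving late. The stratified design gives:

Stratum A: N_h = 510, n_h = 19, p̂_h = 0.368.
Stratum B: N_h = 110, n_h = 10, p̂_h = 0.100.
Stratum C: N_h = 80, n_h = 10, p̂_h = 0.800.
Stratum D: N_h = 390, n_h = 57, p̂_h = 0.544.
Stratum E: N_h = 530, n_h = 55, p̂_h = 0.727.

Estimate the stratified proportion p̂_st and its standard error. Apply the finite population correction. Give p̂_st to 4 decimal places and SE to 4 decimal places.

N = 1620; stratum weights W_h = N_h/N.
p̂_st = Σ W_h p̂_h = (510·0.368 + 110·0.100 + 80·0.800 + 390·0.544 + 530·0.727)/1620 = 0.53096
V̂(p̂_st) = Σ W_h² (1 − n_h/N_h) p̂_h(1−p̂_h)/(n_h−1):
  stratum A: (510/1620)²·(1 − 19/510)·0.368·0.632/18 = 0.00123286
  stratum B: (110/1620)²·(1 − 10/110)·0.100·0.900/9 = 4.19143e-05
  stratum C: (80/1620)²·(1 − 10/80)·0.800·0.200/9 = 3.79346e-05
  stratum D: (390/1620)²·(1 − 57/390)·0.544·0.456/56 = 0.000219207
  stratum E: (530/1620)²·(1 − 55/530)·0.727·0.273/54 = 0.000352568
V̂(p̂_st) = 0.00188448; SE = √V̂ = 0.0434107

p̂_st ≈ 0.5310, SE ≈ 0.0434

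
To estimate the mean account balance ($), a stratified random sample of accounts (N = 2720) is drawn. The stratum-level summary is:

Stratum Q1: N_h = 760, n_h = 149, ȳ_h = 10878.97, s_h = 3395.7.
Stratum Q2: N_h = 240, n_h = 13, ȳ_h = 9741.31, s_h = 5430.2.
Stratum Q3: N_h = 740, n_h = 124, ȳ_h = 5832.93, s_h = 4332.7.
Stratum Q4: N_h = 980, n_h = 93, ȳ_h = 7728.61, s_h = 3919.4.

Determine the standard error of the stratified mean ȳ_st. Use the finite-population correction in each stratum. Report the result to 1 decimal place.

V̂(ȳ_st) = Σ W_h² (1 − n_h/N_h) s_h²/n_h, with W_h = N_h/N and N = 2720:
  stratum Q1: (760/2720)²·(1 − 149/760)·3395.7²/149 = 4857.24
  stratum Q2: (240/2720)²·(1 − 13/240)·5430.2²/13 = 16702.7
  stratum Q3: (740/2720)²·(1 − 124/740)·4332.7²/124 = 9327.61
  stratum Q4: (980/2720)²·(1 − 93/980)·3919.4²/93 = 19407.4
V̂(ȳ_st) = 50295
SE(ȳ_st) = √50295 = 224.265

SE(ȳ_st) ≈ 224.3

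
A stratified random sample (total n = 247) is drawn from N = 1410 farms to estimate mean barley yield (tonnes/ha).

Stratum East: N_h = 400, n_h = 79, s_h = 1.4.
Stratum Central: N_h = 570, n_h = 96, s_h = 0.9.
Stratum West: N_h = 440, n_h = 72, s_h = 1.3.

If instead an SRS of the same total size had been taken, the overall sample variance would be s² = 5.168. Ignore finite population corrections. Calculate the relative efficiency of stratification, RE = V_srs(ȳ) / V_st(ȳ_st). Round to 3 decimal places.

RE ≈ 3.696

V̂(ȳ_st) = Σ W_h² s_h²/n_h, with W_h = N_h/N and N = 1410:
  stratum East: (400/1410)²·1.4²/79 = 0.00199669
  stratum Central: (570/1410)²·0.9²/96 = 0.00137888
  stratum West: (440/1410)²·1.3²/72 = 0.00228571
V_st = 0.00566128
V_srs = s²/n = 5.168/247 = 0.0209231
Relative efficiency = V_srs / V_st = 0.0209231/0.00566128 = 3.6958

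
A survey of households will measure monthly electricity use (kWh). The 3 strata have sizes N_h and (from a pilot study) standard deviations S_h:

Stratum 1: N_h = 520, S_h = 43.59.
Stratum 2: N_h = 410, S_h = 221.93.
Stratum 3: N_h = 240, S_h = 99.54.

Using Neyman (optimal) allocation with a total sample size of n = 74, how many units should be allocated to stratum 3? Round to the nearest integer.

13

Neyman allocation: n_h = n · N_h S_h / Σ N_i S_i, with n = 74.
  stratum 1: N_h·S_h = 520·43.59 = 22666.80
  stratum 2: N_h·S_h = 410·221.93 = 90991.30
  stratum 3: N_h·S_h = 240·99.54 = 23889.60
Σ N_h S_h = 137547.70
n for stratum 3 = 74·23889.60/137547.70 = 12.852 → 13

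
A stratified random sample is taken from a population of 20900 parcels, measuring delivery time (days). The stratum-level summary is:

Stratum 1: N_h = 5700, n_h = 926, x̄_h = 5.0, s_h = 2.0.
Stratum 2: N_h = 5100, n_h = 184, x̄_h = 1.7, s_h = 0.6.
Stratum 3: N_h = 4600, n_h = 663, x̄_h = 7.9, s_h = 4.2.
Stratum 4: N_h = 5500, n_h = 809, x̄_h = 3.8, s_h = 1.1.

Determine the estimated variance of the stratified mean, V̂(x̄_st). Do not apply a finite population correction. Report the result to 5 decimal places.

V̂(x̄_st) ≈ 0.00183

V̂(x̄_st) = Σ W_h² s_h²/n_h, with W_h = N_h/N and N = 20900:
  stratum 1: (5700/20900)²·2.0²/926 = 0.000321297
  stratum 2: (5100/20900)²·0.6²/184 = 0.000116502
  stratum 3: (4600/20900)²·4.2²/663 = 0.00128887
  stratum 4: (5500/20900)²·1.1²/809 = 0.000103579
V̂(x̄_st) = 0.00183024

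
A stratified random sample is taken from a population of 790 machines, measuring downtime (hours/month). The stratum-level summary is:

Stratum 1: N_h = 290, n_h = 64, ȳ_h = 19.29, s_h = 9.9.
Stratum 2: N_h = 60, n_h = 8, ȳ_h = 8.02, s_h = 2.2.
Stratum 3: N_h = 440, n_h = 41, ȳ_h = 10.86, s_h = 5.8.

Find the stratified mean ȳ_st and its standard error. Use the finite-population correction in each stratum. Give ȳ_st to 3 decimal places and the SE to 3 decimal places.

ȳ_st ≈ 13.739, SE ≈ 0.628

ȳ_st = Σ W_h ȳ_h = (290·19.29 + 60·8.02 + 440·10.86)/790 = 13.73886
V̂(ȳ_st) = Σ W_h² (1 − n_h/N_h) s_h²/n_h, with W_h = N_h/N and N = 790:
  stratum 1: (290/790)²·(1 − 64/290)·9.9²/64 = 0.160821
  stratum 2: (60/790)²·(1 − 8/60)·2.2²/8 = 0.00302452
  stratum 3: (440/790)²·(1 − 41/440)·5.8²/41 = 0.230804
V̂(ȳ_st) = 0.39465
SE(ȳ_st) = √0.39465 = 0.628211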